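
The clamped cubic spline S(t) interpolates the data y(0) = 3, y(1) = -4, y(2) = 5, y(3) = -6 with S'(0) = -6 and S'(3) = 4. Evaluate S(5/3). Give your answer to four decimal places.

3.4667

Write M_i for S''(x_i). With h_i = 1, 1, 1 and divided differences Δ_i = -7, 9, -11, the continuity of S' gives the tridiagonal system
  1·M_0 + 4·M_1 + 1·M_2 = 6(Δ_1 - Δ_0) = 96
  1·M_1 + 4·M_2 + 1·M_3 = 6(Δ_2 - Δ_1) = -120
Clamped end conditions give two more equations: 2h_0·M_0 + h_0·M_1 = 6(Δ_0 - S'(0)) = -6 and h_2·M_2 + 2h_2·M_3 = 6(S'(3) - Δ_2) = 90.
Forward elimination and back-substitution give M_0 = -386/15, M_1 = 682/15, M_2 = -902/15, M_3 = 1126/15.
On [1, 2], S(t) = -4 + 58/15·(t - 1) + 341/15·(t - 1)² - 88/5·(t - 1)³.
With (t - 1) = 2/3: S(5/3) = 52/15.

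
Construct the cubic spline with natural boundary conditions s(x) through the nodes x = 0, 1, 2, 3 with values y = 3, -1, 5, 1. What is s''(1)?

20

With M_i denoting the second derivative at x_i, h_i = 1, 1, 1, and Δ_i = (y_(i+1) − y_i)/h_i = -4, 6, -4:
  1·M_0 + 4·M_1 + 1·M_2 = 6(Δ_1 - Δ_0) = 60
  1·M_1 + 4·M_2 + 1·M_3 = 6(Δ_2 - Δ_1) = -60
Natural end conditions: M_0 = M_3 = 0.
Forward elimination and back-substitution give M_0 = 0, M_1 = 20, M_2 = -20, M_3 = 0.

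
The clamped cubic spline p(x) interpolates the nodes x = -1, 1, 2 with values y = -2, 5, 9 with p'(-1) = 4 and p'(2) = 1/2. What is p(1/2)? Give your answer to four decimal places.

Put m_i = p'' at the i-th knot. Here h = (2, 1) and Δ = (7/2, 4), so the interior equations h_(i-1)·m_(i-1) + 2(h_(i-1)+h_i)·m_i + h_i·m_(i+1) = 6(Δ_i − Δ_(i-1)) read
  2·m_0 + 6·m_1 + 1·m_2 = 6(Δ_1 - Δ_0) = 3
Clamped end conditions give two more equations: 2h_0·m_0 + h_0·m_1 = 6(Δ_0 - p'(-1)) = -3 and h_1·m_1 + 2h_1·m_2 = 6(p'(2) - Δ_1) = -21.
Forward elimination and back-substitution give m_0 = -29/12, m_1 = 10/3, m_2 = -73/6.
On [-1, 1], p(x) = -2 + 4·(x + 1) - 29/24·(x + 1)² + 23/48·(x + 1)³.
With (x + 1) = 3/2: p(1/2) = 371/128.

2.8984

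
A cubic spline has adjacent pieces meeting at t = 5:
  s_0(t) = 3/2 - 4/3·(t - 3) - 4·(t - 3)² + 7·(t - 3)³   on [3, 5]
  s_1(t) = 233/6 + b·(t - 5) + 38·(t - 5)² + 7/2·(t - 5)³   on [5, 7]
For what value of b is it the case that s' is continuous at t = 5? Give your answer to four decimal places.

s_0'(t) = -4/3 - 8·(t - 3) + 21·(t - 3)², so s_0'(5) = 200/3. On the right, s_1'(5) = b, so b = 200/3.

66.6667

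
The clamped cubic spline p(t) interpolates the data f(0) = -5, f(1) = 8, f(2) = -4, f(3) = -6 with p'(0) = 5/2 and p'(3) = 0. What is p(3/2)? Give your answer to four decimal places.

Let m_i = p''(x_i). Step sizes h_i = 1, 1, 1; slopes of the chords Δ_i = (y_(i+1) - y_i)/h_i = 13, -12, -2.
  1·m_0 + 4·m_1 + 1·m_2 = 6(Δ_1 - Δ_0) = -150
  1·m_1 + 4·m_2 + 1·m_3 = 6(Δ_2 - Δ_1) = 60
Clamped end conditions give two more equations: 2h_0·m_0 + h_0·m_1 = 6(Δ_0 - p'(0)) = 63 and h_2·m_2 + 2h_2·m_3 = 6(p'(3) - Δ_2) = 12.
Forward elimination and back-substitution give m_0 = 932/15, m_1 = -919/15, m_2 = 494/15, m_3 = -157/15.
On [1, 2], p(t) = 8 + 44/15·(t - 1) - 919/30·(t - 1)² + 157/10·(t - 1)³.
With (t - 1) = 1/2: p(3/2) = 181/48.

3.7708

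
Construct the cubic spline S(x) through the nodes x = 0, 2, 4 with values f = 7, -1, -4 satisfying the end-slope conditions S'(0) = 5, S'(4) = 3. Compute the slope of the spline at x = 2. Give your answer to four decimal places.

With σ_i denoting the second derivative at x_i, h_i = 2, 2, and Δ_i = (y_(i+1) − y_i)/h_i = -4, -3/2:
  2·σ_0 + 8·σ_1 + 2·σ_2 = 6(Δ_1 - Δ_0) = 15
Clamped end conditions give two more equations: 2h_0·σ_0 + h_0·σ_1 = 6(Δ_0 - S'(0)) = -54 and h_1·σ_1 + 2h_1·σ_2 = 6(S'(4) - Δ_1) = 27.
Hence σ_0 = -127/8, σ_1 = 19/4, σ_2 = 35/8.
On [2, 4], S'(x) = b_1 + 2c_1·(x - 2) + 3d_1·(x - 2)² with b_1 = Δ_1 - h_1(2σ_1 + σ_2)/6 = -49/8, c_1 = σ_1/2 = 19/8, d_1 = (σ_2 - σ_1)/(6h_1) = -1/32. So S'(2) = -49/8.

-6.1250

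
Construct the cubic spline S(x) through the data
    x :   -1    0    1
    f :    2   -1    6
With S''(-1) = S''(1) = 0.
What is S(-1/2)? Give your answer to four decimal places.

-0.4375

Let M_i = S''(x_i). Step sizes h_i = 1, 1; slopes of the chords Δ_i = (y_(i+1) - y_i)/h_i = -3, 7.
  1·M_0 + 4·M_1 + 1·M_2 = 6(Δ_1 - Δ_0) = 60
Natural end conditions: M_0 = M_2 = 0.
Solving: M_0 = 0, M_1 = 15, M_2 = 0.
On [-1, 0], S(x) = 2 - 11/2·(x + 1) + 0·(x + 1)² + 5/2·(x + 1)³.
With (x + 1) = 1/2: S(-1/2) = -7/16.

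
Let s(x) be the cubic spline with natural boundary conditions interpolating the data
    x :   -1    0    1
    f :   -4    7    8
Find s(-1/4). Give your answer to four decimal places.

5.0703

Let σ_i = s''(x_i). Step sizes h_i = 1, 1; slopes of the chords Δ_i = (y_(i+1) - y_i)/h_i = 11, 1.
  1·σ_0 + 4·σ_1 + 1·σ_2 = 6(Δ_1 - Δ_0) = -60
Natural end conditions: σ_0 = σ_2 = 0.
Hence σ_0 = 0, σ_1 = -15, σ_2 = 0.
On [-1, 0], s(x) = -4 + 27/2·(x + 1) + 0·(x + 1)² - 5/2·(x + 1)³.
With (x + 1) = 3/4: s(-1/4) = 649/128.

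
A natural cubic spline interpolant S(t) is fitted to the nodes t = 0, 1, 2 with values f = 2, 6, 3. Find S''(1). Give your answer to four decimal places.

-10.5000

Write m_i for S''(x_i). With h_i = 1, 1 and divided differences Δ_i = 4, -3, the continuity of S' gives the tridiagonal system
  1·m_0 + 4·m_1 + 1·m_2 = 6(Δ_1 - Δ_0) = -42
Natural end conditions: m_0 = m_2 = 0.
Solving the tridiagonal system: m_0 = 0, m_1 = -21/2, m_2 = 0.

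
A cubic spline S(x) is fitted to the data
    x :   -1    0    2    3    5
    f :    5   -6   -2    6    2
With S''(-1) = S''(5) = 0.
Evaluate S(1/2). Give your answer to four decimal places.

-8.1663

Put M_i = S'' at the i-th knot. Here h = (1, 2, 1, 2) and Δ = (-11, 2, 8, -2), so the interior equations h_(i-1)·M_(i-1) + 2(h_(i-1)+h_i)·M_i + h_i·M_(i+1) = 6(Δ_i − Δ_(i-1)) read
  1·M_0 + 6·M_1 + 2·M_2 = 6(Δ_1 - Δ_0) = 78
  2·M_1 + 6·M_2 + 1·M_3 = 6(Δ_2 - Δ_1) = 36
  1·M_2 + 6·M_3 + 2·M_4 = 6(Δ_3 - Δ_2) = -60
Natural end conditions: M_0 = M_4 = 0.
Solving: M_0 = 0, M_1 = 363/31, M_2 = 120/31, M_3 = -330/31, M_4 = 0.
On [0, 2], S(x) = -6 - 220/31·x + 363/62·x² - 81/124·x³.
With x = 1/2: S(1/2) = -8101/992.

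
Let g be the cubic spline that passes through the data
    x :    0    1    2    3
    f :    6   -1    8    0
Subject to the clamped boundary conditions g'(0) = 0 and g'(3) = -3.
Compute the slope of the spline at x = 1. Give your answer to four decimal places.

1.2000

Put M_i = g'' at the i-th knot. Here h = (1, 1, 1) and Δ = (-7, 9, -8), so the interior equations h_(i-1)·M_(i-1) + 2(h_(i-1)+h_i)·M_i + h_i·M_(i+1) = 6(Δ_i − Δ_(i-1)) read
  1·M_0 + 4·M_1 + 1·M_2 = 6(Δ_1 - Δ_0) = 96
  1·M_1 + 4·M_2 + 1·M_3 = 6(Δ_2 - Δ_1) = -102
Clamped end conditions give two more equations: 2h_0·M_0 + h_0·M_1 = 6(Δ_0 - g'(0)) = -42 and h_2·M_2 + 2h_2·M_3 = 6(g'(3) - Δ_2) = 30.
Solving: M_0 = -222/5, M_1 = 234/5, M_2 = -234/5, M_3 = 192/5.
On [1, 2], g'(x) = b_1 + 2c_1·(x - 1) + 3d_1·(x - 1)² with b_1 = Δ_1 - h_1(2M_1 + M_2)/6 = 6/5, c_1 = M_1/2 = 117/5, d_1 = (M_2 - M_1)/(6h_1) = -78/5. So g'(1) = 6/5.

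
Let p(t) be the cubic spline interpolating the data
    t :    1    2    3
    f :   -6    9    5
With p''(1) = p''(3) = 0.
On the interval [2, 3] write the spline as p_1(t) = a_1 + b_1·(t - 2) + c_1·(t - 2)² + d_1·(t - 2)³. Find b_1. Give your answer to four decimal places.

Let σ_i = p''(x_i). Step sizes h_i = 1, 1; slopes of the chords Δ_i = (y_(i+1) - y_i)/h_i = 15, -4.
  1·σ_0 + 4·σ_1 + 1·σ_2 = 6(Δ_1 - Δ_0) = -114
Natural end conditions: σ_0 = σ_2 = 0.
Hence σ_0 = 0, σ_1 = -57/2, σ_2 = 0.
On [2, 3], with p_1(t) = a_1 + b_1·(t - 2) + c_1·(t - 2)² + d_1·(t - 2)³: c_1 = σ_1/2 = -57/4, d_1 = (σ_2 - σ_1)/(6h_1) = 19/4, b_1 = Δ_1 - h_1(2σ_1 + σ_2)/6 = 11/2.

5.5000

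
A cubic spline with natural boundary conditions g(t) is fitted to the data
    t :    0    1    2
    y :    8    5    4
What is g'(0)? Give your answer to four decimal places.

Write σ_i for g''(x_i). With h_i = 1, 1 and divided differences Δ_i = -3, -1, the continuity of g' gives the tridiagonal system
  1·σ_0 + 4·σ_1 + 1·σ_2 = 6(Δ_1 - Δ_0) = 12
Natural end conditions: σ_0 = σ_2 = 0.
Forward elimination and back-substitution give σ_0 = 0, σ_1 = 3, σ_2 = 0.
On [0, 1], g'(t) = b_0 + 2c_0·t + 3d_0·t² with b_0 = Δ_0 - h_0(2σ_0 + σ_1)/6 = -7/2, c_0 = σ_0/2 = 0, d_0 = (σ_1 - σ_0)/(6h_0) = 1/2. So g'(0) = -7/2.

-3.5000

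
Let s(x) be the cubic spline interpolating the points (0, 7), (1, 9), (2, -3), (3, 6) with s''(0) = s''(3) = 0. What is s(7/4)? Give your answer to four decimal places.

Let m_i = s''(x_i). Step sizes h_i = 1, 1, 1; slopes of the chords Δ_i = (y_(i+1) - y_i)/h_i = 2, -12, 9.
  1·m_0 + 4·m_1 + 1·m_2 = 6(Δ_1 - Δ_0) = -84
  1·m_1 + 4·m_2 + 1·m_3 = 6(Δ_2 - Δ_1) = 126
Natural end conditions: m_0 = m_3 = 0.
Solving the tridiagonal system: m_0 = 0, m_1 = -154/5, m_2 = 196/5, m_3 = 0.
On [1, 2], s(x) = 9 - 124/15·(x - 1) - 77/5·(x - 1)² + 35/3·(x - 1)³.
With (x - 1) = 3/4: s(7/4) = -301/320.

-0.9406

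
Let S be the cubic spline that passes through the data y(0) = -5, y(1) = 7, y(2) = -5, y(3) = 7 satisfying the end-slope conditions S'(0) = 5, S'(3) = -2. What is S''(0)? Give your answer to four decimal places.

Let M_i = S''(x_i). Step sizes h_i = 1, 1, 1; slopes of the chords Δ_i = (y_(i+1) - y_i)/h_i = 12, -12, 12.
  1·M_0 + 4·M_1 + 1·M_2 = 6(Δ_1 - Δ_0) = -144
  1·M_1 + 4·M_2 + 1·M_3 = 6(Δ_2 - Δ_1) = 144
Clamped end conditions give two more equations: 2h_0·M_0 + h_0·M_1 = 6(Δ_0 - S'(0)) = 42 and h_2·M_2 + 2h_2·M_3 = 6(S'(3) - Δ_2) = -84.
Hence M_0 = 824/15, M_1 = -1018/15, M_2 = 1088/15, M_3 = -1174/15.

54.9333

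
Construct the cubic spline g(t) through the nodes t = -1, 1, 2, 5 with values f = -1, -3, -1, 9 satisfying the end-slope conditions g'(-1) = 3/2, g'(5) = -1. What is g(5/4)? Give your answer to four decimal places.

-2.8499

Let M_i = g''(x_i). Step sizes h_i = 2, 1, 3; slopes of the chords Δ_i = (y_(i+1) - y_i)/h_i = -1, 2, 10/3.
  2·M_0 + 6·M_1 + 1·M_2 = 6(Δ_1 - Δ_0) = 18
  1·M_1 + 8·M_2 + 3·M_3 = 6(Δ_2 - Δ_1) = 8
Clamped end conditions give two more equations: 2h_0·M_0 + h_0·M_1 = 6(Δ_0 - g'(-1)) = -15 and h_2·M_2 + 2h_2·M_3 = 6(g'(5) - Δ_2) = -26.
Solving the tridiagonal system: M_0 = -127/21, M_1 = 193/42, M_2 = 53/21, M_3 = -235/42.
On [1, 2], g(t) = -3 + 1/21·(t - 1) + 193/84·(t - 1)² - 29/84·(t - 1)³.
With (t - 1) = 1/4: g(5/4) = -5107/1792.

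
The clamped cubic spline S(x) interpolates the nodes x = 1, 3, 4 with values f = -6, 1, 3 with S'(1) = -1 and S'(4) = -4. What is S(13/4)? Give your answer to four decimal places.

Write M_i for S''(x_i). With h_i = 2, 1 and divided differences Δ_i = 7/2, 2, the continuity of S' gives the tridiagonal system
  2·M_0 + 6·M_1 + 1·M_2 = 6(Δ_1 - Δ_0) = -9
Clamped end conditions give two more equations: 2h_0·M_0 + h_0·M_1 = 6(Δ_0 - S'(1)) = 27 and h_1·M_1 + 2h_1·M_2 = 6(S'(4) - Δ_1) = -36.
Forward elimination and back-substitution give M_0 = 29/4, M_1 = -1, M_2 = -35/2.
On [3, 4], S(x) = 1 + 21/4·(x - 3) - 1/2·(x - 3)² - 11/4·(x - 3)³.
With (x - 3) = 1/4: S(13/4) = 573/256.

2.2383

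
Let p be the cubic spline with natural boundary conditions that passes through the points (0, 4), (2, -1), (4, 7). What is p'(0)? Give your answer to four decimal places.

Put M_i = p'' at the i-th knot. Here h = (2, 2) and Δ = (-5/2, 4), so the interior equations h_(i-1)·M_(i-1) + 2(h_(i-1)+h_i)·M_i + h_i·M_(i+1) = 6(Δ_i − Δ_(i-1)) read
  2·M_0 + 8·M_1 + 2·M_2 = 6(Δ_1 - Δ_0) = 39
Natural end conditions: M_0 = M_2 = 0.
Solving the tridiagonal system: M_0 = 0, M_1 = 39/8, M_2 = 0.
On [0, 2], p'(t) = b_0 + 2c_0·t + 3d_0·t² with b_0 = Δ_0 - h_0(2M_0 + M_1)/6 = -33/8, c_0 = M_0/2 = 0, d_0 = (M_1 - M_0)/(6h_0) = 13/32. So p'(0) = -33/8.

-4.1250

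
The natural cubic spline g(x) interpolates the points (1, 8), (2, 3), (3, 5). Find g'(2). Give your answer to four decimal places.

Write M_i for g''(x_i). With h_i = 1, 1 and divided differences Δ_i = -5, 2, the continuity of g' gives the tridiagonal system
  1·M_0 + 4·M_1 + 1·M_2 = 6(Δ_1 - Δ_0) = 42
Natural end conditions: M_0 = M_2 = 0.
Solving the tridiagonal system: M_0 = 0, M_1 = 21/2, M_2 = 0.
On [2, 3], g'(x) = b_1 + 2c_1·(x - 2) + 3d_1·(x - 2)² with b_1 = Δ_1 - h_1(2M_1 + M_2)/6 = -3/2, c_1 = M_1/2 = 21/4, d_1 = (M_2 - M_1)/(6h_1) = -7/4. So g'(2) = -3/2.

-1.5000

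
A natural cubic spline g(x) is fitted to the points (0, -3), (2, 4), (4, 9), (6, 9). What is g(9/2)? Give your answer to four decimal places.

Write σ_i for g''(x_i). With h_i = 2, 2, 2 and divided differences Δ_i = 7/2, 5/2, 0, the continuity of g' gives the tridiagonal system
  2·σ_0 + 8·σ_1 + 2·σ_2 = 6(Δ_1 - Δ_0) = -6
  2·σ_1 + 8·σ_2 + 2·σ_3 = 6(Δ_2 - Δ_1) = -15
Natural end conditions: σ_0 = σ_3 = 0.
Solving the tridiagonal system: σ_0 = 0, σ_1 = -3/10, σ_2 = -9/5, σ_3 = 0.
On [4, 6], g(x) = 9 + 6/5·(x - 4) - 9/10·(x - 4)² + 3/20·(x - 4)³.
With (x - 4) = 1/2: g(9/2) = 1503/160.

9.3938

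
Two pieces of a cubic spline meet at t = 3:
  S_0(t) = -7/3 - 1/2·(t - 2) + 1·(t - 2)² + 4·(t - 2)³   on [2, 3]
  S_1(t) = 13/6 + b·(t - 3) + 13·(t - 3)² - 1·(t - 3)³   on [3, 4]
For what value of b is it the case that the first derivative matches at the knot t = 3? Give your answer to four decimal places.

S_0'(t) = -1/2 + 2·(t - 2) + 12·(t - 2)², so S_0'(3) = 27/2. On the right, S_1'(3) = b, so b = 27/2.

13.5000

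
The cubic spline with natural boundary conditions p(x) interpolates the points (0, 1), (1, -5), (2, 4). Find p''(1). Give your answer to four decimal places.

Put m_i = p'' at the i-th knot. Here h = (1, 1) and Δ = (-6, 9), so the interior equations h_(i-1)·m_(i-1) + 2(h_(i-1)+h_i)·m_i + h_i·m_(i+1) = 6(Δ_i − Δ_(i-1)) read
  1·m_0 + 4·m_1 + 1·m_2 = 6(Δ_1 - Δ_0) = 90
Natural end conditions: m_0 = m_2 = 0.
Solving the tridiagonal system: m_0 = 0, m_1 = 45/2, m_2 = 0.

22.5000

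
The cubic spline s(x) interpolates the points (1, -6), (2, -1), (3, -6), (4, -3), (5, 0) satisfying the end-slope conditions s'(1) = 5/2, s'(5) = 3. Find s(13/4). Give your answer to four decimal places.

-6.1042

Let σ_i = s''(x_i). Step sizes h_i = 1, 1, 1, 1; slopes of the chords Δ_i = (y_(i+1) - y_i)/h_i = 5, -5, 3, 3.
  1·σ_0 + 4·σ_1 + 1·σ_2 = 6(Δ_1 - Δ_0) = -60
  1·σ_1 + 4·σ_2 + 1·σ_3 = 6(Δ_2 - Δ_1) = 48
  1·σ_2 + 4·σ_3 + 1·σ_4 = 6(Δ_3 - Δ_2) = 0
Clamped end conditions give two more equations: 2h_0·σ_0 + h_0·σ_1 = 6(Δ_0 - s'(1)) = 15 and h_3·σ_3 + 2h_3·σ_4 = 6(s'(5) - Δ_3) = 0.
Solving: σ_0 = 1117/56, σ_1 = -697/28, σ_2 = 157/8, σ_3 = -157/28, σ_4 = 157/56.
On [3, 4], s(x) = -6 - 73/28·(x - 3) + 157/16·(x - 3)² - 471/112·(x - 3)³.
With (x - 3) = 1/4: s(13/4) = -43755/7168.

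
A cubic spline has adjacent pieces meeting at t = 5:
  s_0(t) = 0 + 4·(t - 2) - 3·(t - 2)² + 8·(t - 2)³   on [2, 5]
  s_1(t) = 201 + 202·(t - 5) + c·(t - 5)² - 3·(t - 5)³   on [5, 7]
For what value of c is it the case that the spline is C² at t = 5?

s_0''(t) = -6 + 48·(t - 2), so s_0''(5) = 138. On the right, s_1''(5) = 2c, so c = 69.

69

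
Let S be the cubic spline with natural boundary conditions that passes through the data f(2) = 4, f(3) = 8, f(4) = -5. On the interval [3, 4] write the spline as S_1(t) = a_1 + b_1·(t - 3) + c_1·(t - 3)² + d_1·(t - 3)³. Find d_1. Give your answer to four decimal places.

Write σ_i for S''(x_i). With h_i = 1, 1 and divided differences Δ_i = 4, -13, the continuity of S' gives the tridiagonal system
  1·σ_0 + 4·σ_1 + 1·σ_2 = 6(Δ_1 - Δ_0) = -102
Natural end conditions: σ_0 = σ_2 = 0.
Solving the tridiagonal system: σ_0 = 0, σ_1 = -51/2, σ_2 = 0.
On [3, 4], with S_1(t) = a_1 + b_1·(t - 3) + c_1·(t - 3)² + d_1·(t - 3)³: c_1 = σ_1/2 = -51/4, d_1 = (σ_2 - σ_1)/(6h_1) = 17/4, b_1 = Δ_1 - h_1(2σ_1 + σ_2)/6 = -9/2.

4.2500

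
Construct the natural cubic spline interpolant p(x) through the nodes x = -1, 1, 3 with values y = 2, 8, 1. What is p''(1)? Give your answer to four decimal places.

Let M_i = p''(x_i). Step sizes h_i = 2, 2; slopes of the chords Δ_i = (y_(i+1) - y_i)/h_i = 3, -7/2.
  2·M_0 + 8·M_1 + 2·M_2 = 6(Δ_1 - Δ_0) = -39
Natural end conditions: M_0 = M_2 = 0.
Solving the tridiagonal system: M_0 = 0, M_1 = -39/8, M_2 = 0.

-4.8750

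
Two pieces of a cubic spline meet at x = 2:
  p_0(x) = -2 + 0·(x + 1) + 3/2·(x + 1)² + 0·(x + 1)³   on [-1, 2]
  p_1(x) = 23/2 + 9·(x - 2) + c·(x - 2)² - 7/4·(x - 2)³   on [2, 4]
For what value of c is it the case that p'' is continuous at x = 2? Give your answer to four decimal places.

1.5000

p_0''(x) = 3 + 0·(x + 1), so p_0''(2) = 3. On the right, p_1''(2) = 2c, so c = 3/2.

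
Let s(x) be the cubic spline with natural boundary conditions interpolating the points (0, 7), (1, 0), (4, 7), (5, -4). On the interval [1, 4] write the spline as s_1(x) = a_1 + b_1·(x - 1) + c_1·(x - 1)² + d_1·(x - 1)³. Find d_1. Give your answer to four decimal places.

-1.5111

Write M_i for s''(x_i). With h_i = 1, 3, 1 and divided differences Δ_i = -7, 7/3, -11, the continuity of s' gives the tridiagonal system
  1·M_0 + 8·M_1 + 3·M_2 = 6(Δ_1 - Δ_0) = 56
  3·M_1 + 8·M_2 + 1·M_3 = 6(Δ_2 - Δ_1) = -80
Natural end conditions: M_0 = M_3 = 0.
Forward elimination and back-substitution give M_0 = 0, M_1 = 688/55, M_2 = -808/55, M_3 = 0.
On [1, 4], with s_1(x) = a_1 + b_1·(x - 1) + c_1·(x - 1)² + d_1·(x - 1)³: c_1 = M_1/2 = 344/55, d_1 = (M_2 - M_1)/(6h_1) = -68/45, b_1 = Δ_1 - h_1(2M_1 + M_2)/6 = -467/165.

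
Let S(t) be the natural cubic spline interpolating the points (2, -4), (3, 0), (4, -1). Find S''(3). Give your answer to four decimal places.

-7.5000

Let M_i = S''(x_i). Step sizes h_i = 1, 1; slopes of the chords Δ_i = (y_(i+1) - y_i)/h_i = 4, -1.
  1·M_0 + 4·M_1 + 1·M_2 = 6(Δ_1 - Δ_0) = -30
Natural end conditions: M_0 = M_2 = 0.
Solving the tridiagonal system: M_0 = 0, M_1 = -15/2, M_2 = 0.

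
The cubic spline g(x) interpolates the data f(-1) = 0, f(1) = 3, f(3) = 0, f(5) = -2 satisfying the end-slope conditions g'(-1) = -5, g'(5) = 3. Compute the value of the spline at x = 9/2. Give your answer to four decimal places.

-2.8250

With M_i denoting the second derivative at x_i, h_i = 2, 2, 2, and Δ_i = (y_(i+1) − y_i)/h_i = 3/2, -3/2, -1:
  2·M_0 + 8·M_1 + 2·M_2 = 6(Δ_1 - Δ_0) = -18
  2·M_1 + 8·M_2 + 2·M_3 = 6(Δ_2 - Δ_1) = 3
Clamped end conditions give two more equations: 2h_0·M_0 + h_0·M_1 = 6(Δ_0 - g'(-1)) = 39 and h_2·M_2 + 2h_2·M_3 = 6(g'(5) - Δ_2) = 24.
Forward elimination and back-substitution give M_0 = 187/15, M_1 = -163/30, M_2 = 4/15, M_3 = 88/15.
On [3, 5], g(x) = 0 - 47/15·(x - 3) + 2/15·(x - 3)² + 7/15·(x - 3)³.
With (x - 3) = 3/2: g(9/2) = -113/40.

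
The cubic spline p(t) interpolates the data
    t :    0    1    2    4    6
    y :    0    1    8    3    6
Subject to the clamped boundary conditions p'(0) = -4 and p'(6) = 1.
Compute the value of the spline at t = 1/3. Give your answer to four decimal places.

-0.7760

With M_i denoting the second derivative at x_i, h_i = 1, 1, 2, 2, and Δ_i = (y_(i+1) − y_i)/h_i = 1, 7, -5/2, 3/2:
  1·M_0 + 4·M_1 + 1·M_2 = 6(Δ_1 - Δ_0) = 36
  1·M_1 + 6·M_2 + 2·M_3 = 6(Δ_2 - Δ_1) = -57
  2·M_2 + 8·M_3 + 2·M_4 = 6(Δ_3 - Δ_2) = 24
Clamped end conditions give two more equations: 2h_0·M_0 + h_0·M_1 = 6(Δ_0 - p'(0)) = 30 and h_3·M_3 + 2h_3·M_4 = 6(p'(6) - Δ_3) = -3.
Forward elimination and back-substitution give M_0 = 211/21, M_1 = 208/21, M_2 = -41/3, M_3 = 317/42, M_4 = -95/21.
On [0, 1], p(t) = 0 - 4·t + 211/42·t² - 1/42·t³.
With t = 1/3: p(1/3) = -440/567.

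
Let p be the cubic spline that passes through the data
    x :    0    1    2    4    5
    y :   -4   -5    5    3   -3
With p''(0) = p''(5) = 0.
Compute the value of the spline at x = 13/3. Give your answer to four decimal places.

1.0152

Write σ_i for p''(x_i). With h_i = 1, 1, 2, 1 and divided differences Δ_i = -1, 10, -1, -6, the continuity of p' gives the tridiagonal system
  1·σ_0 + 4·σ_1 + 1·σ_2 = 6(Δ_1 - Δ_0) = 66
  1·σ_1 + 6·σ_2 + 2·σ_3 = 6(Δ_2 - Δ_1) = -66
  2·σ_2 + 6·σ_3 + 1·σ_4 = 6(Δ_3 - Δ_2) = -30
Natural end conditions: σ_0 = σ_4 = 0.
Hence σ_0 = 0, σ_1 = 1224/61, σ_2 = -870/61, σ_3 = -15/61, σ_4 = 0.
On [4, 5], p(x) = 3 - 361/61·(x - 4) - 15/122·(x - 4)² + 5/122·(x - 4)³.
With (x - 4) = 1/3: p(13/3) = 1672/1647.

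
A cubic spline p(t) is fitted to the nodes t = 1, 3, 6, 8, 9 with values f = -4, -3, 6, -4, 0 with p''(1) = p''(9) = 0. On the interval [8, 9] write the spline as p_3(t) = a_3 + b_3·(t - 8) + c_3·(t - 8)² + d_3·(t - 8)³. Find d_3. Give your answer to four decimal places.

-1.9644

Write m_i for p''(x_i). With h_i = 2, 3, 2, 1 and divided differences Δ_i = 1/2, 3, -5, 4, the continuity of p' gives the tridiagonal system
  2·m_0 + 10·m_1 + 3·m_2 = 6(Δ_1 - Δ_0) = 15
  3·m_1 + 10·m_2 + 2·m_3 = 6(Δ_2 - Δ_1) = -48
  2·m_2 + 6·m_3 + 1·m_4 = 6(Δ_3 - Δ_2) = 54
Natural end conditions: m_0 = m_4 = 0.
Solving the tridiagonal system: m_0 = 0, m_1 = 1014/253, m_2 = -2115/253, m_3 = 2982/253, m_4 = 0.
On [8, 9], with p_3(t) = a_3 + b_3·(t - 8) + c_3·(t - 8)² + d_3·(t - 8)³: c_3 = m_3/2 = 1491/253, d_3 = (m_4 - m_3)/(6h_3) = -497/253, b_3 = Δ_3 - h_3(2m_3 + m_4)/6 = 18/253.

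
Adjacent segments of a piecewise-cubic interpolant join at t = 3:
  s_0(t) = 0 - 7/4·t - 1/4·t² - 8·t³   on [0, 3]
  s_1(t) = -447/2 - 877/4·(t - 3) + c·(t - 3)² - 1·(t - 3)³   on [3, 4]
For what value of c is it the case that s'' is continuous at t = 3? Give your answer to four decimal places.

-72.2500

s_0''(t) = -1/2 - 48·t, so s_0''(3) = -289/2. On the right, s_1''(3) = 2c, so c = -289/4.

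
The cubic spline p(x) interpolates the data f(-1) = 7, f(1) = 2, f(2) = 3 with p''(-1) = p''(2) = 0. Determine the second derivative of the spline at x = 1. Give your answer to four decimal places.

3.5000

With m_i denoting the second derivative at x_i, h_i = 2, 1, and Δ_i = (y_(i+1) − y_i)/h_i = -5/2, 1:
  2·m_0 + 6·m_1 + 1·m_2 = 6(Δ_1 - Δ_0) = 21
Natural end conditions: m_0 = m_2 = 0.
Forward elimination and back-substitution give m_0 = 0, m_1 = 7/2, m_2 = 0.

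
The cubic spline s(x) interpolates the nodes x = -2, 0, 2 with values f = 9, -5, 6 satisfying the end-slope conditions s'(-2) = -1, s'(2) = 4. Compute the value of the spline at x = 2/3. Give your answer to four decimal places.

-3.2963

Let m_i = s''(x_i). Step sizes h_i = 2, 2; slopes of the chords Δ_i = (y_(i+1) - y_i)/h_i = -7, 11/2.
  2·m_0 + 8·m_1 + 2·m_2 = 6(Δ_1 - Δ_0) = 75
Clamped end conditions give two more equations: 2h_0·m_0 + h_0·m_1 = 6(Δ_0 - s'(-2)) = -36 and h_1·m_1 + 2h_1·m_2 = 6(s'(2) - Δ_1) = -9.
Forward elimination and back-substitution give m_0 = -137/8, m_1 = 65/4, m_2 = -83/8.
On [0, 2], s(x) = -5 - 15/8·x + 65/8·x² - 71/32·x³.
With x = 2/3: s(2/3) = -89/27.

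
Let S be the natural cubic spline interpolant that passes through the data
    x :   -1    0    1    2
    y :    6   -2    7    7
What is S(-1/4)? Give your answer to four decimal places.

Let σ_i = S''(x_i). Step sizes h_i = 1, 1, 1; slopes of the chords Δ_i = (y_(i+1) - y_i)/h_i = -8, 9, 0.
  1·σ_0 + 4·σ_1 + 1·σ_2 = 6(Δ_1 - Δ_0) = 102
  1·σ_1 + 4·σ_2 + 1·σ_3 = 6(Δ_2 - Δ_1) = -54
Natural end conditions: σ_0 = σ_3 = 0.
Hence σ_0 = 0, σ_1 = 154/5, σ_2 = -106/5, σ_3 = 0.
On [-1, 0], S(x) = 6 - 197/15·(x + 1) + 0·(x + 1)² + 77/15·(x + 1)³.
With (x + 1) = 3/4: S(-1/4) = -539/320.

-1.6844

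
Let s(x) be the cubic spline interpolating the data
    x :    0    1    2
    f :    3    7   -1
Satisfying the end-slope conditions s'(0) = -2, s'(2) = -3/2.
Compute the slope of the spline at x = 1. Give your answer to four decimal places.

-2.1250

With M_i denoting the second derivative at x_i, h_i = 1, 1, and Δ_i = (y_(i+1) − y_i)/h_i = 4, -8:
  1·M_0 + 4·M_1 + 1·M_2 = 6(Δ_1 - Δ_0) = -72
Clamped end conditions give two more equations: 2h_0·M_0 + h_0·M_1 = 6(Δ_0 - s'(0)) = 36 and h_1·M_1 + 2h_1·M_2 = 6(s'(2) - Δ_1) = 39.
Hence M_0 = 145/4, M_1 = -73/2, M_2 = 151/4.
On [1, 2], s'(x) = b_1 + 2c_1·(x - 1) + 3d_1·(x - 1)² with b_1 = Δ_1 - h_1(2M_1 + M_2)/6 = -17/8, c_1 = M_1/2 = -73/4, d_1 = (M_2 - M_1)/(6h_1) = 99/8. So s'(1) = -17/8.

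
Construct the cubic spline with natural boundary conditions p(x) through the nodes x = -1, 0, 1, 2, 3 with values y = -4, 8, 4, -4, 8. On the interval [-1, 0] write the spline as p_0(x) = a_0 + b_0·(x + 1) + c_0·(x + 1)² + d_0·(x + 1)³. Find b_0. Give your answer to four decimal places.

15.6429

Put σ_i = p'' at the i-th knot. Here h = (1, 1, 1, 1) and Δ = (12, -4, -8, 12), so the interior equations h_(i-1)·σ_(i-1) + 2(h_(i-1)+h_i)·σ_i + h_i·σ_(i+1) = 6(Δ_i − Δ_(i-1)) read
  1·σ_0 + 4·σ_1 + 1·σ_2 = 6(Δ_1 - Δ_0) = -96
  1·σ_1 + 4·σ_2 + 1·σ_3 = 6(Δ_2 - Δ_1) = -24
  1·σ_2 + 4·σ_3 + 1·σ_4 = 6(Δ_3 - Δ_2) = 120
Natural end conditions: σ_0 = σ_4 = 0.
Solving: σ_0 = 0, σ_1 = -153/7, σ_2 = -60/7, σ_3 = 225/7, σ_4 = 0.
On [-1, 0], with p_0(x) = a_0 + b_0·(x + 1) + c_0·(x + 1)² + d_0·(x + 1)³: c_0 = σ_0/2 = 0, d_0 = (σ_1 - σ_0)/(6h_0) = -51/14, b_0 = Δ_0 - h_0(2σ_0 + σ_1)/6 = 219/14.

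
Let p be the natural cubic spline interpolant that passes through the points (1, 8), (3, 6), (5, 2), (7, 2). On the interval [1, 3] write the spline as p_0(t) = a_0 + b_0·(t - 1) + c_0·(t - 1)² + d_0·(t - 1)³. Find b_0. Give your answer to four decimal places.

With M_i denoting the second derivative at x_i, h_i = 2, 2, 2, and Δ_i = (y_(i+1) − y_i)/h_i = -1, -2, 0:
  2·M_0 + 8·M_1 + 2·M_2 = 6(Δ_1 - Δ_0) = -6
  2·M_1 + 8·M_2 + 2·M_3 = 6(Δ_2 - Δ_1) = 12
Natural end conditions: M_0 = M_3 = 0.
Hence M_0 = 0, M_1 = -6/5, M_2 = 9/5, M_3 = 0.
On [1, 3], with p_0(t) = a_0 + b_0·(t - 1) + c_0·(t - 1)² + d_0·(t - 1)³: c_0 = M_0/2 = 0, d_0 = (M_1 - M_0)/(6h_0) = -1/10, b_0 = Δ_0 - h_0(2M_0 + M_1)/6 = -3/5.

-0.6000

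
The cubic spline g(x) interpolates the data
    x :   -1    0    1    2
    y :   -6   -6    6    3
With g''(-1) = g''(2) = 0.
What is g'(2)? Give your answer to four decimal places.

Let m_i = g''(x_i). Step sizes h_i = 1, 1, 1; slopes of the chords Δ_i = (y_(i+1) - y_i)/h_i = 0, 12, -3.
  1·m_0 + 4·m_1 + 1·m_2 = 6(Δ_1 - Δ_0) = 72
  1·m_1 + 4·m_2 + 1·m_3 = 6(Δ_2 - Δ_1) = -90
Natural end conditions: m_0 = m_3 = 0.
Forward elimination and back-substitution give m_0 = 0, m_1 = 126/5, m_2 = -144/5, m_3 = 0.
On [1, 2], g'(x) = b_2 + 2c_2·(x - 1) + 3d_2·(x - 1)² with b_2 = Δ_2 - h_2(2m_2 + m_3)/6 = 33/5, c_2 = m_2/2 = -72/5, d_2 = (m_3 - m_2)/(6h_2) = 24/5. So g'(2) = -39/5.

-7.8000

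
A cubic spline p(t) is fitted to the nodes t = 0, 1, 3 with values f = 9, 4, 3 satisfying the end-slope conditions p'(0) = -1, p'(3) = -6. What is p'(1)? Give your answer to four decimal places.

Write σ_i for p''(x_i). With h_i = 1, 2 and divided differences Δ_i = -5, -1/2, the continuity of p' gives the tridiagonal system
  1·σ_0 + 6·σ_1 + 2·σ_2 = 6(Δ_1 - Δ_0) = 27
Clamped end conditions give two more equations: 2h_0·σ_0 + h_0·σ_1 = 6(Δ_0 - p'(0)) = -24 and h_1·σ_1 + 2h_1·σ_2 = 6(p'(3) - Δ_1) = -33.
Forward elimination and back-substitution give σ_0 = -109/6, σ_1 = 37/3, σ_2 = -173/12.
On [1, 3], p'(t) = b_1 + 2c_1·(t - 1) + 3d_1·(t - 1)² with b_1 = Δ_1 - h_1(2σ_1 + σ_2)/6 = -47/12, c_1 = σ_1/2 = 37/6, d_1 = (σ_2 - σ_1)/(6h_1) = -107/48. So p'(1) = -47/12.

-3.9167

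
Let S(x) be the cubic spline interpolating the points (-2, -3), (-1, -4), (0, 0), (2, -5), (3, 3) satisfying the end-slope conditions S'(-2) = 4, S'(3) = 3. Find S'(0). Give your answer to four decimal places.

1.5469

With M_i denoting the second derivative at x_i, h_i = 1, 1, 2, 1, and Δ_i = (y_(i+1) − y_i)/h_i = -1, 4, -5/2, 8:
  1·M_0 + 4·M_1 + 1·M_2 = 6(Δ_1 - Δ_0) = 30
  1·M_1 + 6·M_2 + 2·M_3 = 6(Δ_2 - Δ_1) = -39
  2·M_2 + 6·M_3 + 1·M_4 = 6(Δ_3 - Δ_2) = 63
Clamped end conditions give two more equations: 2h_0·M_0 + h_0·M_1 = 6(Δ_0 - S'(-2)) = -30 and h_3·M_3 + 2h_3·M_4 = 6(S'(3) - Δ_3) = -30.
Forward elimination and back-substitution give M_0 = -3037/128, M_1 = 1117/64, M_2 = -2059/128, M_3 = 641/32, M_4 = -1601/64.
On [0, 2], S'(x) = b_2 + 2c_2·x + 3d_2·x² with b_2 = Δ_2 - h_2(2M_2 + M_3)/6 = 99/64, c_2 = M_2/2 = -2059/256, d_2 = (M_3 - M_2)/(6h_2) = 1541/512. So S'(0) = 99/64.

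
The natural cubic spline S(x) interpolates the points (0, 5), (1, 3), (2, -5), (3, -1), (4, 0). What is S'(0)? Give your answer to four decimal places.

0.5179

With M_i denoting the second derivative at x_i, h_i = 1, 1, 1, 1, and Δ_i = (y_(i+1) − y_i)/h_i = -2, -8, 4, 1:
  1·M_0 + 4·M_1 + 1·M_2 = 6(Δ_1 - Δ_0) = -36
  1·M_1 + 4·M_2 + 1·M_3 = 6(Δ_2 - Δ_1) = 72
  1·M_2 + 4·M_3 + 1·M_4 = 6(Δ_3 - Δ_2) = -18
Natural end conditions: M_0 = M_4 = 0.
Solving: M_0 = 0, M_1 = -423/28, M_2 = 171/7, M_3 = -297/28, M_4 = 0.
On [0, 1], S'(x) = b_0 + 2c_0·x + 3d_0·x² with b_0 = Δ_0 - h_0(2M_0 + M_1)/6 = 29/56, c_0 = M_0/2 = 0, d_0 = (M_1 - M_0)/(6h_0) = -141/56. So S'(0) = 29/56.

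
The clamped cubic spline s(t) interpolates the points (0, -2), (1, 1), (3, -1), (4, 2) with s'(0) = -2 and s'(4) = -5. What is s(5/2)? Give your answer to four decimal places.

With M_i denoting the second derivative at x_i, h_i = 1, 2, 1, and Δ_i = (y_(i+1) − y_i)/h_i = 3, -1, 3:
  1·M_0 + 6·M_1 + 2·M_2 = 6(Δ_1 - Δ_0) = -24
  2·M_1 + 6·M_2 + 1·M_3 = 6(Δ_2 - Δ_1) = 24
Clamped end conditions give two more equations: 2h_0·M_0 + h_0·M_1 = 6(Δ_0 - s'(0)) = 30 and h_2·M_2 + 2h_2·M_3 = 6(s'(4) - Δ_2) = -48.
Forward elimination and back-substitution give M_0 = 732/35, M_1 = -414/35, M_2 = 456/35, M_3 = -1068/35.
On [1, 3], s(t) = 1 + 89/35·(t - 1) - 207/35·(t - 1)² + 29/14·(t - 1)³.
With (t - 1) = 3/2: s(5/2) = -841/560.

-1.5018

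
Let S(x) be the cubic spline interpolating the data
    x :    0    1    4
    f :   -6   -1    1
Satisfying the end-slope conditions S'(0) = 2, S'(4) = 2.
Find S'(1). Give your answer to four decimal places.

Let M_i = S''(x_i). Step sizes h_i = 1, 3; slopes of the chords Δ_i = (y_(i+1) - y_i)/h_i = 5, 2/3.
  1·M_0 + 8·M_1 + 3·M_2 = 6(Δ_1 - Δ_0) = -26
Clamped end conditions give two more equations: 2h_0·M_0 + h_0·M_1 = 6(Δ_0 - S'(0)) = 18 and h_1·M_1 + 2h_1·M_2 = 6(S'(4) - Δ_1) = 8.
Solving: M_0 = 49/4, M_1 = -13/2, M_2 = 55/12.
On [1, 4], S'(x) = b_1 + 2c_1·(x - 1) + 3d_1·(x - 1)² with b_1 = Δ_1 - h_1(2M_1 + M_2)/6 = 39/8, c_1 = M_1/2 = -13/4, d_1 = (M_2 - M_1)/(6h_1) = 133/216. So S'(1) = 39/8.

4.8750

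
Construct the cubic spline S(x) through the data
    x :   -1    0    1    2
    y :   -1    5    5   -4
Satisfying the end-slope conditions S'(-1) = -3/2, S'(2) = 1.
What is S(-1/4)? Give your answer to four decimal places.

2.9984

Put M_i = S'' at the i-th knot. Here h = (1, 1, 1) and Δ = (6, 0, -9), so the interior equations h_(i-1)·M_(i-1) + 2(h_(i-1)+h_i)·M_i + h_i·M_(i+1) = 6(Δ_i − Δ_(i-1)) read
  1·M_0 + 4·M_1 + 1·M_2 = 6(Δ_1 - Δ_0) = -36
  1·M_1 + 4·M_2 + 1·M_3 = 6(Δ_2 - Δ_1) = -54
Clamped end conditions give two more equations: 2h_0·M_0 + h_0·M_1 = 6(Δ_0 - S'(-1)) = 45 and h_2·M_2 + 2h_2·M_3 = 6(S'(2) - Δ_2) = 60.
Forward elimination and back-substitution give M_0 = 418/15, M_1 = -161/15, M_2 = -314/15, M_3 = 607/15.
On [-1, 0], S(x) = -1 - 3/2·(x + 1) + 209/15·(x + 1)² - 193/30·(x + 1)³.
With (x + 1) = 3/4: S(-1/4) = 1919/640.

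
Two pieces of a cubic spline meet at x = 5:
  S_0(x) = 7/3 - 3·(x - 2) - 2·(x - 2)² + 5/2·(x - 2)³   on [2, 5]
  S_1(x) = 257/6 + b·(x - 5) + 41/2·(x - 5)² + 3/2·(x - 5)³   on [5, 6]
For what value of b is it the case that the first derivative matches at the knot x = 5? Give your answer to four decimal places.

S_0'(x) = -3 - 4·(x - 2) + 15/2·(x - 2)², so S_0'(5) = 105/2. On the right, S_1'(5) = b, so b = 105/2.

52.5000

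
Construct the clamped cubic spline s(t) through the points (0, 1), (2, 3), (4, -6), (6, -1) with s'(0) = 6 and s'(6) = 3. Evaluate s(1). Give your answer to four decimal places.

Put M_i = s'' at the i-th knot. Here h = (2, 2, 2) and Δ = (1, -9/2, 5/2), so the interior equations h_(i-1)·M_(i-1) + 2(h_(i-1)+h_i)·M_i + h_i·M_(i+1) = 6(Δ_i − Δ_(i-1)) read
  2·M_0 + 8·M_1 + 2·M_2 = 6(Δ_1 - Δ_0) = -33
  2·M_1 + 8·M_2 + 2·M_3 = 6(Δ_2 - Δ_1) = 42
Clamped end conditions give two more equations: 2h_0·M_0 + h_0·M_1 = 6(Δ_0 - s'(0)) = -30 and h_2·M_2 + 2h_2·M_3 = 6(s'(6) - Δ_2) = 3.
Hence M_0 = -26/5, M_1 = -23/5, M_2 = 71/10, M_3 = -14/5.
On [0, 2], s(t) = 1 + 6·t - 13/5·t² + 1/20·t³.
With t = 1: s(1) = 89/20.

4.4500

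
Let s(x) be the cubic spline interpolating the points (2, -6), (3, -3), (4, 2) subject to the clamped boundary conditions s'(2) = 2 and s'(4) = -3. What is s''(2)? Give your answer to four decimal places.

-2.5000

With M_i denoting the second derivative at x_i, h_i = 1, 1, and Δ_i = (y_(i+1) − y_i)/h_i = 3, 5:
  1·M_0 + 4·M_1 + 1·M_2 = 6(Δ_1 - Δ_0) = 12
Clamped end conditions give two more equations: 2h_0·M_0 + h_0·M_1 = 6(Δ_0 - s'(2)) = 6 and h_1·M_1 + 2h_1·M_2 = 6(s'(4) - Δ_1) = -48.
Hence M_0 = -5/2, M_1 = 11, M_2 = -59/2.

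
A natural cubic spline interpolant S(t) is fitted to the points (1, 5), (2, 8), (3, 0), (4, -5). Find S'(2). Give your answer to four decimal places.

-3.2667

Let M_i = S''(x_i). Step sizes h_i = 1, 1, 1; slopes of the chords Δ_i = (y_(i+1) - y_i)/h_i = 3, -8, -5.
  1·M_0 + 4·M_1 + 1·M_2 = 6(Δ_1 - Δ_0) = -66
  1·M_1 + 4·M_2 + 1·M_3 = 6(Δ_2 - Δ_1) = 18
Natural end conditions: M_0 = M_3 = 0.
Hence M_0 = 0, M_1 = -94/5, M_2 = 46/5, M_3 = 0.
On [2, 3], S'(t) = b_1 + 2c_1·(t - 2) + 3d_1·(t - 2)² with b_1 = Δ_1 - h_1(2M_1 + M_2)/6 = -49/15, c_1 = M_1/2 = -47/5, d_1 = (M_2 - M_1)/(6h_1) = 14/3. So S'(2) = -49/15.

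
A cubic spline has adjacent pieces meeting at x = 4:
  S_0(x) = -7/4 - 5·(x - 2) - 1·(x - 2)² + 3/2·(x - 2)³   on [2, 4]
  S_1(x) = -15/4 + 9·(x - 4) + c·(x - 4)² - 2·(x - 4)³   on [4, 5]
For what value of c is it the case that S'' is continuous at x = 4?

S_0''(x) = -2 + 9·(x - 2), so S_0''(4) = 16. On the right, S_1''(4) = 2c, so c = 8.

8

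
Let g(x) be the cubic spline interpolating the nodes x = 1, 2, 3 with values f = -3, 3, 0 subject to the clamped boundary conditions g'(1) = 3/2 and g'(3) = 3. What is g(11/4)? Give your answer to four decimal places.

0.0996

Let M_i = g''(x_i). Step sizes h_i = 1, 1; slopes of the chords Δ_i = (y_(i+1) - y_i)/h_i = 6, -3.
  1·M_0 + 4·M_1 + 1·M_2 = 6(Δ_1 - Δ_0) = -54
Clamped end conditions give two more equations: 2h_0·M_0 + h_0·M_1 = 6(Δ_0 - g'(1)) = 27 and h_1·M_1 + 2h_1·M_2 = 6(g'(3) - Δ_1) = 36.
Hence M_0 = 111/4, M_1 = -57/2, M_2 = 129/4.
On [2, 3], g(x) = 3 + 9/8·(x - 2) - 57/4·(x - 2)² + 81/8·(x - 2)³.
With (x - 2) = 3/4: g(11/4) = 51/512.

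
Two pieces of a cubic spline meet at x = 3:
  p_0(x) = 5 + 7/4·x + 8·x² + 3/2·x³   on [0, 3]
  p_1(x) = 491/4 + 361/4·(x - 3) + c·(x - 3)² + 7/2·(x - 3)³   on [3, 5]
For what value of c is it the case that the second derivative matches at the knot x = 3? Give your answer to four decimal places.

p_0''(x) = 16 + 9·x, so p_0''(3) = 43. On the right, p_1''(3) = 2c, so c = 43/2.

21.5000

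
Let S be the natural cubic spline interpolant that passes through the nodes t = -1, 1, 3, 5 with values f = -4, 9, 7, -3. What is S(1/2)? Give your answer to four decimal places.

With M_i denoting the second derivative at x_i, h_i = 2, 2, 2, and Δ_i = (y_(i+1) − y_i)/h_i = 13/2, -1, -5:
  2·M_0 + 8·M_1 + 2·M_2 = 6(Δ_1 - Δ_0) = -45
  2·M_1 + 8·M_2 + 2·M_3 = 6(Δ_2 - Δ_1) = -24
Natural end conditions: M_0 = M_3 = 0.
Solving: M_0 = 0, M_1 = -26/5, M_2 = -17/10, M_3 = 0.
On [-1, 1], S(t) = -4 + 247/30·(t + 1) + 0·(t + 1)² - 13/30·(t + 1)³.
With (t + 1) = 3/2: S(1/2) = 551/80.

6.8875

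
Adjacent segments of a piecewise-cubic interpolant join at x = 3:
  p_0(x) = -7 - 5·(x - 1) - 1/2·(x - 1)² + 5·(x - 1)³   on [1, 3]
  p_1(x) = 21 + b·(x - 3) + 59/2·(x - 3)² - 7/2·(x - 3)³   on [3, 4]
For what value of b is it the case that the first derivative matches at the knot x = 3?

p_0'(x) = -5 - 1·(x - 1) + 15·(x - 1)², so p_0'(3) = 53. On the right, p_1'(3) = b, so b = 53.

53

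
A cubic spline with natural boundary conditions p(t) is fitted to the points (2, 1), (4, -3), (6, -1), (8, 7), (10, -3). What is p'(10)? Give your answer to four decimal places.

-7.5714

Write σ_i for p''(x_i). With h_i = 2, 2, 2, 2 and divided differences Δ_i = -2, 1, 4, -5, the continuity of p' gives the tridiagonal system
  2·σ_0 + 8·σ_1 + 2·σ_2 = 6(Δ_1 - Δ_0) = 18
  2·σ_1 + 8·σ_2 + 2·σ_3 = 6(Δ_2 - Δ_1) = 18
  2·σ_2 + 8·σ_3 + 2·σ_4 = 6(Δ_3 - Δ_2) = -54
Natural end conditions: σ_0 = σ_4 = 0.
Solving: σ_0 = 0, σ_1 = 9/7, σ_2 = 27/7, σ_3 = -54/7, σ_4 = 0.
On [8, 10], p'(t) = b_3 + 2c_3·(t - 8) + 3d_3·(t - 8)² with b_3 = Δ_3 - h_3(2σ_3 + σ_4)/6 = 1/7, c_3 = σ_3/2 = -27/7, d_3 = (σ_4 - σ_3)/(6h_3) = 9/14. So p'(10) = -53/7.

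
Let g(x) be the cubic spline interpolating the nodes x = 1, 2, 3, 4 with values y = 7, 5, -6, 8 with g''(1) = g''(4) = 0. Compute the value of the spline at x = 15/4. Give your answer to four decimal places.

2.7969

With M_i denoting the second derivative at x_i, h_i = 1, 1, 1, and Δ_i = (y_(i+1) − y_i)/h_i = -2, -11, 14:
  1·M_0 + 4·M_1 + 1·M_2 = 6(Δ_1 - Δ_0) = -54
  1·M_1 + 4·M_2 + 1·M_3 = 6(Δ_2 - Δ_1) = 150
Natural end conditions: M_0 = M_3 = 0.
Hence M_0 = 0, M_1 = -122/5, M_2 = 218/5, M_3 = 0.
On [3, 4], g(x) = -6 - 8/15·(x - 3) + 109/5·(x - 3)² - 109/15·(x - 3)³.
With (x - 3) = 3/4: g(15/4) = 179/64.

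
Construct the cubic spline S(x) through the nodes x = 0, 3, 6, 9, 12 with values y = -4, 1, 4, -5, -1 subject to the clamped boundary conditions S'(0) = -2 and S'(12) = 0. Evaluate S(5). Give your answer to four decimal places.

4.8135

Let M_i = S''(x_i). Step sizes h_i = 3, 3, 3, 3; slopes of the chords Δ_i = (y_(i+1) - y_i)/h_i = 5/3, 1, -3, 4/3.
  3·M_0 + 12·M_1 + 3·M_2 = 6(Δ_1 - Δ_0) = -4
  3·M_1 + 12·M_2 + 3·M_3 = 6(Δ_2 - Δ_1) = -24
  3·M_2 + 12·M_3 + 3·M_4 = 6(Δ_3 - Δ_2) = 26
Clamped end conditions give two more equations: 2h_0·M_0 + h_0·M_1 = 6(Δ_0 - S'(0)) = 22 and h_3·M_3 + 2h_3·M_4 = 6(S'(12) - Δ_3) = -8.
Solving the tridiagonal system: M_0 = 335/84, M_1 = -9/14, M_2 = -11/4, M_3 = 51/14, M_4 = -265/84.
On [3, 6], S(x) = 1 + 169/56·(x - 3) - 9/28·(x - 3)² - 59/504·(x - 3)³.
With (x - 3) = 2: S(5) = 1213/252.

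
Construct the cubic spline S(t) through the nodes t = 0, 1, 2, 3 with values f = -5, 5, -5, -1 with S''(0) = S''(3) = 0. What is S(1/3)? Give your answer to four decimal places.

With m_i denoting the second derivative at x_i, h_i = 1, 1, 1, and Δ_i = (y_(i+1) − y_i)/h_i = 10, -10, 4:
  1·m_0 + 4·m_1 + 1·m_2 = 6(Δ_1 - Δ_0) = -120
  1·m_1 + 4·m_2 + 1·m_3 = 6(Δ_2 - Δ_1) = 84
Natural end conditions: m_0 = m_3 = 0.
Solving: m_0 = 0, m_1 = -188/5, m_2 = 152/5, m_3 = 0.
On [0, 1], S(t) = -5 + 244/15·t + 0·t² - 94/15·t³.
With t = 1/3: S(1/3) = 77/405.

0.1901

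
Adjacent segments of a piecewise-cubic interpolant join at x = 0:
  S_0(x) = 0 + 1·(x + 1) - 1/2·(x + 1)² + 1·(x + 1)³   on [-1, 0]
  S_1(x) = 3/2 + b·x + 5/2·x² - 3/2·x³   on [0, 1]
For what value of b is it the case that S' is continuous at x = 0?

3

S_0'(x) = 1 - 1·(x + 1) + 3·(x + 1)², so S_0'(0) = 3. On the right, S_1'(0) = b, so b = 3.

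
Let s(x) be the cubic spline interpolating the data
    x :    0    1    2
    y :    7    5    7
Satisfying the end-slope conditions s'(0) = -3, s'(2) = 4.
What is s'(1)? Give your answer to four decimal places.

-0.2500

With m_i denoting the second derivative at x_i, h_i = 1, 1, and Δ_i = (y_(i+1) − y_i)/h_i = -2, 2:
  1·m_0 + 4·m_1 + 1·m_2 = 6(Δ_1 - Δ_0) = 24
Clamped end conditions give two more equations: 2h_0·m_0 + h_0·m_1 = 6(Δ_0 - s'(0)) = 6 and h_1·m_1 + 2h_1·m_2 = 6(s'(2) - Δ_1) = 12.
Solving: m_0 = 1/2, m_1 = 5, m_2 = 7/2.
On [1, 2], s'(x) = b_1 + 2c_1·(x - 1) + 3d_1·(x - 1)² with b_1 = Δ_1 - h_1(2m_1 + m_2)/6 = -1/4, c_1 = m_1/2 = 5/2, d_1 = (m_2 - m_1)/(6h_1) = -1/4. So s'(1) = -1/4.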